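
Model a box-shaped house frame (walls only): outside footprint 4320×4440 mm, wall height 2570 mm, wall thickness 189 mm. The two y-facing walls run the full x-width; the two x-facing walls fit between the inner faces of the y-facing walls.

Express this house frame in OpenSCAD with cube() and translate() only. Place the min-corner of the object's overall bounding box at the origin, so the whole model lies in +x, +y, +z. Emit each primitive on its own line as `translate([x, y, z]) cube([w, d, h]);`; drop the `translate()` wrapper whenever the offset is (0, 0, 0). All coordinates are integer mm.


cube([4320, 189, 2570]);
translate([0, 4251, 0]) cube([4320, 189, 2570]);
translate([0, 189, 0]) cube([189, 4062, 2570]);
translate([4131, 189, 0]) cube([189, 4062, 2570]);


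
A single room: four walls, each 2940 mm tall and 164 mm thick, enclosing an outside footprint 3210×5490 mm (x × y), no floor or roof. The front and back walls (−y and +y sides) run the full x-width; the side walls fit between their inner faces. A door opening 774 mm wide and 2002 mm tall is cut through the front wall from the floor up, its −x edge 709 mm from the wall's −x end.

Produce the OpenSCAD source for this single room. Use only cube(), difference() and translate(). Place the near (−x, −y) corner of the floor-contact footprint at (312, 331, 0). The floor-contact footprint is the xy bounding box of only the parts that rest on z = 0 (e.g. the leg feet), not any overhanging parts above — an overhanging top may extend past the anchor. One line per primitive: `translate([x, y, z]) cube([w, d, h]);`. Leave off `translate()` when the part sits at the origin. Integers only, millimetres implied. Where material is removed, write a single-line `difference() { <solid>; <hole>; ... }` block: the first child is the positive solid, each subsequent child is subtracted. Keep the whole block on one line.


difference() { translate([312, 331, 0]) cube([3210, 164, 2940]); translate([1021, 331, 0]) cube([774, 164, 2002]); }
translate([312, 5657, 0]) cube([3210, 164, 2940]);
translate([312, 495, 0]) cube([164, 5162, 2940]);
translate([3358, 495, 0]) cube([164, 5162, 2940]);


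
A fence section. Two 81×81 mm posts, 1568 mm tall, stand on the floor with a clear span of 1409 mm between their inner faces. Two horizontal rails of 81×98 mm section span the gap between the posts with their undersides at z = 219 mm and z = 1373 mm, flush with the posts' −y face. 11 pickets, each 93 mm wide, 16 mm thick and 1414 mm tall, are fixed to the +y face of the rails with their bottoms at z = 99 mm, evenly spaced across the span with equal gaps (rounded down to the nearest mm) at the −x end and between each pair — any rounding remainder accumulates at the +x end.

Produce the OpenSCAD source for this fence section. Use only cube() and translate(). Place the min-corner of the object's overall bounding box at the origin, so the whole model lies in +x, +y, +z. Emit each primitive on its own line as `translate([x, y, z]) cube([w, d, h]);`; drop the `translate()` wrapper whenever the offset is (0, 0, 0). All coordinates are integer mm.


cube([81, 81, 1568]);
translate([1490, 0, 0]) cube([81, 81, 1568]);
translate([81, 0, 219]) cube([1409, 81, 98]);
translate([81, 0, 1373]) cube([1409, 81, 98]);
translate([113, 81, 99]) cube([93, 16, 1414]);
translate([238, 81, 99]) cube([93, 16, 1414]);
translate([363, 81, 99]) cube([93, 16, 1414]);
translate([488, 81, 99]) cube([93, 16, 1414]);
translate([613, 81, 99]) cube([93, 16, 1414]);
translate([738, 81, 99]) cube([93, 16, 1414]);
translate([863, 81, 99]) cube([93, 16, 1414]);
translate([988, 81, 99]) cube([93, 16, 1414]);
translate([1113, 81, 99]) cube([93, 16, 1414]);
translate([1238, 81, 99]) cube([93, 16, 1414]);
translate([1363, 81, 99]) cube([93, 16, 1414]);


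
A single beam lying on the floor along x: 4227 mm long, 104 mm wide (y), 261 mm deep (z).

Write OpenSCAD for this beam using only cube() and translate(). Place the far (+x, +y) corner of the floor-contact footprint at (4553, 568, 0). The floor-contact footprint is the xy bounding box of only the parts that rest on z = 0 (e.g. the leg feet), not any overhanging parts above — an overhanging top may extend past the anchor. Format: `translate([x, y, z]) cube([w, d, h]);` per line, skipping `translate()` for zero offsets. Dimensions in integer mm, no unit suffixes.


translate([326, 464, 0]) cube([4227, 104, 261]);


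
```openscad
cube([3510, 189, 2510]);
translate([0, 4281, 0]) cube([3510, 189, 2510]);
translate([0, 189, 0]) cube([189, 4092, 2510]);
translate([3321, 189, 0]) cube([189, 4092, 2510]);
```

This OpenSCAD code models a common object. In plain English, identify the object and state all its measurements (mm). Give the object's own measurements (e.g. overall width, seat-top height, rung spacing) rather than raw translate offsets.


The wall frame of a small rectangular building: four walls, each 2510 mm tall and 189 mm thick, enclosing a footprint 3510 mm (x) by 4470 mm (y) outside-to-outside, with no floor or roof. The front and back walls (the −y and +y sides) span the full width; the two side walls fit between them.


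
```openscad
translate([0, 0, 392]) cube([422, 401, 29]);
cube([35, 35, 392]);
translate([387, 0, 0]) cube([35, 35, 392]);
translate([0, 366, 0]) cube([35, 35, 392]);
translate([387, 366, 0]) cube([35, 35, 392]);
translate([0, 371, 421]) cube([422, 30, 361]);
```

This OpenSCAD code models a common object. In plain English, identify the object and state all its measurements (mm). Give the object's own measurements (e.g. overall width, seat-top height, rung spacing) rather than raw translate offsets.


A chair. The seat is a 422×401×29 mm slab with its top at z = 421 mm, on four 35×35 mm corner legs (flush with the seat edges, standing on z = 0). A flat backrest 30 mm thick, 361 mm tall, spans the full seat width and rises from the seat top along its +y edge, rear face flush with the rear of the seat.


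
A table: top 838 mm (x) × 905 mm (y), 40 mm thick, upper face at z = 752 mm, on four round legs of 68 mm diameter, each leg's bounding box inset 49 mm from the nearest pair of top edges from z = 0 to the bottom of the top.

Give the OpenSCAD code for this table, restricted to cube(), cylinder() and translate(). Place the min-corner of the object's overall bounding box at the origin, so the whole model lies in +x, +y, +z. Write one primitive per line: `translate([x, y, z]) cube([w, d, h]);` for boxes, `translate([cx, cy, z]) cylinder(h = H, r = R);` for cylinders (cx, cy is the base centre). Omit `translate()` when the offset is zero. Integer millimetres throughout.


// leg_h = 752 - 40 = 712
translate([0, 0, 712]) cube([838, 905, 40]);
translate([83, 83, 0]) cylinder(h = 712, r = 34);
translate([755, 83, 0]) cylinder(h = 712, r = 34);
translate([83, 822, 0]) cylinder(h = 712, r = 34);
translate([755, 822, 0]) cylinder(h = 712, r = 34);


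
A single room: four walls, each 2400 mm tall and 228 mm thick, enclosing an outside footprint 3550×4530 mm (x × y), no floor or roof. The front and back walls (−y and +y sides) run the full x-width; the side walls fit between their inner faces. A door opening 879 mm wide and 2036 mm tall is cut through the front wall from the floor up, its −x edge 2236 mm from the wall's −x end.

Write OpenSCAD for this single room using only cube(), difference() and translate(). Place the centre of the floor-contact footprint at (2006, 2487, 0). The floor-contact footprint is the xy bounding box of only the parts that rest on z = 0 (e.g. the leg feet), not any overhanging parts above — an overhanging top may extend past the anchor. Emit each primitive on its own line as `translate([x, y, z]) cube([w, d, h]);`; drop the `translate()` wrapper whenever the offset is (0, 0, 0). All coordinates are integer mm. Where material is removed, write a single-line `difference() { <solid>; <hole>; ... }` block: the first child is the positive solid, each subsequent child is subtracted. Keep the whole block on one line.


difference() { translate([231, 222, 0]) cube([3550, 228, 2400]); translate([2467, 222, 0]) cube([879, 228, 2036]); }
translate([231, 4524, 0]) cube([3550, 228, 2400]);
translate([231, 450, 0]) cube([228, 4074, 2400]);
translate([3553, 450, 0]) cube([228, 4074, 2400]);


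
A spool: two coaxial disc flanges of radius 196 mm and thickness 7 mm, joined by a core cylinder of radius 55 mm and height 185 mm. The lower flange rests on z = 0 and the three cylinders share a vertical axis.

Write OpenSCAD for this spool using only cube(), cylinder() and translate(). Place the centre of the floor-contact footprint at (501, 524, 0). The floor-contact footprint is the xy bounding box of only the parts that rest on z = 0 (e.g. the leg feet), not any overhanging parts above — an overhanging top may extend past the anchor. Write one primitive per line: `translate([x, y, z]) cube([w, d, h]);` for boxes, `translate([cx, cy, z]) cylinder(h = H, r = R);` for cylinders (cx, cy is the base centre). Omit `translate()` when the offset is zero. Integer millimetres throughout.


translate([501, 524, 0]) cylinder(h = 7, r = 196);
translate([501, 524, 7]) cylinder(h = 185, r = 55);
translate([501, 524, 192]) cylinder(h = 7, r = 196);


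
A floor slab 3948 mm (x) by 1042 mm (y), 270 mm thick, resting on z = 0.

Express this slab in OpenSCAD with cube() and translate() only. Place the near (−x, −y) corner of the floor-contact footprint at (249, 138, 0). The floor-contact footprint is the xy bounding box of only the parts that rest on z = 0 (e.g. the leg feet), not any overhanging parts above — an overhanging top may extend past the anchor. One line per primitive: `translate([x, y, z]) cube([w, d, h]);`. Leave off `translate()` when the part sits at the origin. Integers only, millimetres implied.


translate([249, 138, 0]) cube([3948, 1042, 270]);


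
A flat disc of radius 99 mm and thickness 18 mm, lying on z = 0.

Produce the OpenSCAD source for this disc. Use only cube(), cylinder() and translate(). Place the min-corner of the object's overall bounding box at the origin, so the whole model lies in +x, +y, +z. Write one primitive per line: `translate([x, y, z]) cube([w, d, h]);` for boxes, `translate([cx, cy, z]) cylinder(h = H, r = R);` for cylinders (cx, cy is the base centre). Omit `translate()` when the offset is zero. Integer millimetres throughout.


translate([99, 99, 0]) cylinder(h = 18, r = 99);


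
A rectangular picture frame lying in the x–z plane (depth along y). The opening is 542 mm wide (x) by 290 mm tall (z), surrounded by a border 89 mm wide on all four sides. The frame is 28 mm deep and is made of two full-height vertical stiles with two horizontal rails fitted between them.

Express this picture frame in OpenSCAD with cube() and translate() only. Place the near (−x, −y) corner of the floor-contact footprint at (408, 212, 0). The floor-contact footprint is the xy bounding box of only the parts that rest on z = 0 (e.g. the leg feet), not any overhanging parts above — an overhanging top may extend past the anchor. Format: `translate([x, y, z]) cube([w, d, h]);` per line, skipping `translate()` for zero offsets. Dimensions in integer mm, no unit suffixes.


translate([408, 212, 0]) cube([89, 28, 468]);
translate([1039, 212, 0]) cube([89, 28, 468]);
translate([497, 212, 0]) cube([542, 28, 89]);
translate([497, 212, 379]) cube([542, 28, 89]);


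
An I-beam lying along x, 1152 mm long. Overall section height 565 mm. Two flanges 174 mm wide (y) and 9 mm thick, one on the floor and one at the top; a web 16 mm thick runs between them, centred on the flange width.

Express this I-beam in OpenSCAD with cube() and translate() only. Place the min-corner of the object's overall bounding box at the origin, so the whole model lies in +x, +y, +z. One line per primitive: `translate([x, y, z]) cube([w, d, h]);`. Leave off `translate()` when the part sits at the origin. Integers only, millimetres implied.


cube([1152, 174, 9]);
translate([0, 79, 9]) cube([1152, 16, 547]);
translate([0, 0, 556]) cube([1152, 174, 9]);


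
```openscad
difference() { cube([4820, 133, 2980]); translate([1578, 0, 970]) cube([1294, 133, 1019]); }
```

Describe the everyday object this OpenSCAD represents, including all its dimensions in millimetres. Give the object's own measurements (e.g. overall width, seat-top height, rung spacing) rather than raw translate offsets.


A wall 4820 mm long (x), 133 mm thick (y), 2980 mm tall, with a rectangular window opening cut through it. The opening is 1294 mm wide and 1019 mm tall; its sill is at z = 970 mm and its near (−x) edge is 1578 mm from the wall's −x end. The opening passes through the full wall thickness.


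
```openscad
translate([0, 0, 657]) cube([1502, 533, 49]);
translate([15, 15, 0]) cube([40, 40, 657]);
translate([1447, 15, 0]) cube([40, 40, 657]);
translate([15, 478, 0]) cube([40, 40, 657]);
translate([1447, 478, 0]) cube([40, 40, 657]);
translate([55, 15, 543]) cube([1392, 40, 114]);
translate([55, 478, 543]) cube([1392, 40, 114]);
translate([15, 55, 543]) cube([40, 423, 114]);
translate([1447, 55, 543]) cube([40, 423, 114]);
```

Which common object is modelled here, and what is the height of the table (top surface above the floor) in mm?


A table. The table height is 706 mm.

A 1502×533×49 slab sits at z = 657 on four 40 mm square posts — a table. The top surface is at 657 + 49 = 706 mm.


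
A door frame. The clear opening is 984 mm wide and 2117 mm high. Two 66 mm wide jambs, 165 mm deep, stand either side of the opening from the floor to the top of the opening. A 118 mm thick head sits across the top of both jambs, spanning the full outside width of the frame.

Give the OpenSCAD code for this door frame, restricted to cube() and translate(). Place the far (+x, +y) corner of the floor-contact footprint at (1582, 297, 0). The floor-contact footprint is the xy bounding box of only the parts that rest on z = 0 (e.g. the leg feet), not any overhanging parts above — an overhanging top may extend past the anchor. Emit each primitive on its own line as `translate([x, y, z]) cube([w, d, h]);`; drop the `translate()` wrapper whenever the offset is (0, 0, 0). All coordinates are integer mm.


translate([466, 132, 0]) cube([66, 165, 2117]);
translate([1516, 132, 0]) cube([66, 165, 2117]);
translate([466, 132, 2117]) cube([1116, 165, 118]);


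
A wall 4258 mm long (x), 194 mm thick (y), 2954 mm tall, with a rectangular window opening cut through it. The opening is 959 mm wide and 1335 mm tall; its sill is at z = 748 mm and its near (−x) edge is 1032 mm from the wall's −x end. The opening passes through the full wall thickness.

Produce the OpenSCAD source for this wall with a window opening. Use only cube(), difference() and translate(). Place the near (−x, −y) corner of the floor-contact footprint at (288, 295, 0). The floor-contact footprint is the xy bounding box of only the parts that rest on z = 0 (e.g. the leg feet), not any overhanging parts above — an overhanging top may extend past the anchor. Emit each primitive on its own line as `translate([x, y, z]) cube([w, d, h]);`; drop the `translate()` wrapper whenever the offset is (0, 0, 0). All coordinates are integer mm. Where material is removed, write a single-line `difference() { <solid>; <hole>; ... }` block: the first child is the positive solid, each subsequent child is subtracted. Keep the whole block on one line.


difference() { translate([288, 295, 0]) cube([4258, 194, 2954]); translate([1320, 295, 748]) cube([959, 194, 1335]); }


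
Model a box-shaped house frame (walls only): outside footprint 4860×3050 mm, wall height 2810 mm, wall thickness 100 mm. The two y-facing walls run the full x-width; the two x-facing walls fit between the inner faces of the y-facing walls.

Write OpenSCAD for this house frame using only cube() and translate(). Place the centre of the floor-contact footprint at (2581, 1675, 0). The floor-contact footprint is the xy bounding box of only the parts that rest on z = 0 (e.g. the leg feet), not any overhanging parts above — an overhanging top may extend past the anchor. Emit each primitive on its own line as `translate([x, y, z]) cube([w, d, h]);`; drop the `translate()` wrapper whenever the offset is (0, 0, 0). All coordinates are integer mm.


translate([151, 150, 0]) cube([4860, 100, 2810]);
translate([151, 3100, 0]) cube([4860, 100, 2810]);
translate([151, 250, 0]) cube([100, 2850, 2810]);
translate([4911, 250, 0]) cube([100, 2850, 2810]);


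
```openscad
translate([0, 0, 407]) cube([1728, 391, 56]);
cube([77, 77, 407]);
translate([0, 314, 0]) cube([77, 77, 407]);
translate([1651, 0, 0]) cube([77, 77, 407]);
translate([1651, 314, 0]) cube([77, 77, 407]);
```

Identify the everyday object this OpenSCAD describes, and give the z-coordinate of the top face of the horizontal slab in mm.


A bench. The seat-top height is 463 mm.

A long slab on four corner posts — a bench. The slab sits at z = 407 with thickness 56, so the top is 407 + 56 = 463 mm.


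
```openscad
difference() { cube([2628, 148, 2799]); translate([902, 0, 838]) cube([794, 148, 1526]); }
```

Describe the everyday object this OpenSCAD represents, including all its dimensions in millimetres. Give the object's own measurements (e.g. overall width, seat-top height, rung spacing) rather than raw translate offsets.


A wall 2628 mm long (x), 148 mm thick (y), 2799 mm tall, with a rectangular window opening cut through it. The opening is 794 mm wide and 1526 mm tall; its sill is at z = 838 mm and its near (−x) edge is 902 mm from the wall's −x end. The opening passes through the full wall thickness.


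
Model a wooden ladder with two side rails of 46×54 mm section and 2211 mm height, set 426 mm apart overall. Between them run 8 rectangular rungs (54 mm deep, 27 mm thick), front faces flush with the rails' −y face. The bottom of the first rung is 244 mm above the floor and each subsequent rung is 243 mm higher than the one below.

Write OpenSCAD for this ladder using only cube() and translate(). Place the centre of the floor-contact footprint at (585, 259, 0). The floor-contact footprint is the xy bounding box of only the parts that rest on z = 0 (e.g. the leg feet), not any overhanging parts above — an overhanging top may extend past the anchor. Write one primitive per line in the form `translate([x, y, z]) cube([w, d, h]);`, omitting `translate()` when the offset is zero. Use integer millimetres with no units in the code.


translate([372, 232, 0]) cube([46, 54, 2211]);
translate([752, 232, 0]) cube([46, 54, 2211]);
translate([418, 232, 244]) cube([334, 54, 27]);
translate([418, 232, 487]) cube([334, 54, 27]);
translate([418, 232, 730]) cube([334, 54, 27]);
translate([418, 232, 973]) cube([334, 54, 27]);
translate([418, 232, 1216]) cube([334, 54, 27]);
translate([418, 232, 1459]) cube([334, 54, 27]);
translate([418, 232, 1702]) cube([334, 54, 27]);
translate([418, 232, 1945]) cube([334, 54, 27]);


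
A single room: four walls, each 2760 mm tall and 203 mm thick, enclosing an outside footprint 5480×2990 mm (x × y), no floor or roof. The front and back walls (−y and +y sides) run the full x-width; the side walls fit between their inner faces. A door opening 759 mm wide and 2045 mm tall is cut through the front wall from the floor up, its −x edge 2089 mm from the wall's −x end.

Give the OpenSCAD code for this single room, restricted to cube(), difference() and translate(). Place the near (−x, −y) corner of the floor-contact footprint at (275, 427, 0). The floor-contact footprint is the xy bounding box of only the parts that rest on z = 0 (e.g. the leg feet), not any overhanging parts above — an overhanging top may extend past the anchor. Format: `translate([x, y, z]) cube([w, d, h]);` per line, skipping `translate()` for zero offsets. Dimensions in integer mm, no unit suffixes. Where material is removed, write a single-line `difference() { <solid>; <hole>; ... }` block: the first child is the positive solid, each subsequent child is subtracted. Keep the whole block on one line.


difference() { translate([275, 427, 0]) cube([5480, 203, 2760]); translate([2364, 427, 0]) cube([759, 203, 2045]); }
translate([275, 3214, 0]) cube([5480, 203, 2760]);
translate([275, 630, 0]) cube([203, 2584, 2760]);
translate([5552, 630, 0]) cube([203, 2584, 2760]);


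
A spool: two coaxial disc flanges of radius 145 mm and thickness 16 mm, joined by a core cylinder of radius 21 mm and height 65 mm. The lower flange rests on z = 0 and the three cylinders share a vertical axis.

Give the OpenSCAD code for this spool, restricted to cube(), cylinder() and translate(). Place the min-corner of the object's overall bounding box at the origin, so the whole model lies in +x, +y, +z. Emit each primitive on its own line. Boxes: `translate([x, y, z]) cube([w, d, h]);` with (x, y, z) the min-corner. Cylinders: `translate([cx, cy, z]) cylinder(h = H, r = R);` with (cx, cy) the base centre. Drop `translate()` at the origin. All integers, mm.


translate([145, 145, 0]) cylinder(h = 16, r = 145);
translate([145, 145, 16]) cylinder(h = 65, r = 21);
translate([145, 145, 81]) cylinder(h = 16, r = 145);


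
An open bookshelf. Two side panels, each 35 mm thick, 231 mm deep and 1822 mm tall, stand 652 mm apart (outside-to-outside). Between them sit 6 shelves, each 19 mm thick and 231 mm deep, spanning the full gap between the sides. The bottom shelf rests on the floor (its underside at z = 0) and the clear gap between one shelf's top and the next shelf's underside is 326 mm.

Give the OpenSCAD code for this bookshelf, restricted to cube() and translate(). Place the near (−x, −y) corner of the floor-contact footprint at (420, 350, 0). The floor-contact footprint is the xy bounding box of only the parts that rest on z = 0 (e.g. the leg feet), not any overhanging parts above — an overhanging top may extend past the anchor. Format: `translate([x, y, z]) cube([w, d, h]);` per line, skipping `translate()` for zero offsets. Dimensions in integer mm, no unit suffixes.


translate([420, 350, 0]) cube([35, 231, 1822]);
translate([1037, 350, 0]) cube([35, 231, 1822]);
translate([455, 350, 0]) cube([582, 231, 19]);
translate([455, 350, 345]) cube([582, 231, 19]);
translate([455, 350, 690]) cube([582, 231, 19]);
translate([455, 350, 1035]) cube([582, 231, 19]);
translate([455, 350, 1380]) cube([582, 231, 19]);
translate([455, 350, 1725]) cube([582, 231, 19]);


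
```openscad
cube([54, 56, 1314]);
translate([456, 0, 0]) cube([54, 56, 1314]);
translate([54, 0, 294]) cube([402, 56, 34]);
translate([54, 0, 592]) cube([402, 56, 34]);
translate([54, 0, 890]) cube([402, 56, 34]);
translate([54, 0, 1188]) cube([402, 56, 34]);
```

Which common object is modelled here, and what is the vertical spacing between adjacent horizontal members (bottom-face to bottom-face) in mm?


A ladder. The rung spacing is 298 mm.

Two tall 54×56 posts with 4 short bars between them — a ladder. Adjacent rungs sit at z = 294 and z = 592, so the spacing is 592 − 294 = 298 mm.


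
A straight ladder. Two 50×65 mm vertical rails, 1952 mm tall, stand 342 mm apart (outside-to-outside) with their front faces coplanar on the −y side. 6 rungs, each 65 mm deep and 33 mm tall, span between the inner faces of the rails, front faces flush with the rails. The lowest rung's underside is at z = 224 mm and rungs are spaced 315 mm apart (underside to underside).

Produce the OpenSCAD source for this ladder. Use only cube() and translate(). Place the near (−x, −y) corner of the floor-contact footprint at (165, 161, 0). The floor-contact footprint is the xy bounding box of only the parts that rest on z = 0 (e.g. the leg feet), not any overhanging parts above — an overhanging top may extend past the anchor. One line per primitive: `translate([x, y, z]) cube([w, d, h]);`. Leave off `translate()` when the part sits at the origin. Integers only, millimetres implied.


// rung span = 342 - 2*50 = 242
// rung[k] z = 224 + k*315
translate([165, 161, 0]) cube([50, 65, 1952]);
translate([457, 161, 0]) cube([50, 65, 1952]);
translate([215, 161, 224]) cube([242, 65, 33]);
translate([215, 161, 539]) cube([242, 65, 33]);
translate([215, 161, 854]) cube([242, 65, 33]);
translate([215, 161, 1169]) cube([242, 65, 33]);
translate([215, 161, 1484]) cube([242, 65, 33]);
translate([215, 161, 1799]) cube([242, 65, 33]);


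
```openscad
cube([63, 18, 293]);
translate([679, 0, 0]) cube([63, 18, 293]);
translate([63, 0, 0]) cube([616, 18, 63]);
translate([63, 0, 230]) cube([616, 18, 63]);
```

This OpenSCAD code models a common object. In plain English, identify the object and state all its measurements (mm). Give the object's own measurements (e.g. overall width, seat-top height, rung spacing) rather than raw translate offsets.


A rectangular picture frame lying in the x–z plane (depth along y). The opening is 616 mm wide (x) by 167 mm tall (z), surrounded by a border 63 mm wide on all four sides. The frame is 18 mm deep and is made of two full-height vertical stiles with two horizontal rails fitted between them.


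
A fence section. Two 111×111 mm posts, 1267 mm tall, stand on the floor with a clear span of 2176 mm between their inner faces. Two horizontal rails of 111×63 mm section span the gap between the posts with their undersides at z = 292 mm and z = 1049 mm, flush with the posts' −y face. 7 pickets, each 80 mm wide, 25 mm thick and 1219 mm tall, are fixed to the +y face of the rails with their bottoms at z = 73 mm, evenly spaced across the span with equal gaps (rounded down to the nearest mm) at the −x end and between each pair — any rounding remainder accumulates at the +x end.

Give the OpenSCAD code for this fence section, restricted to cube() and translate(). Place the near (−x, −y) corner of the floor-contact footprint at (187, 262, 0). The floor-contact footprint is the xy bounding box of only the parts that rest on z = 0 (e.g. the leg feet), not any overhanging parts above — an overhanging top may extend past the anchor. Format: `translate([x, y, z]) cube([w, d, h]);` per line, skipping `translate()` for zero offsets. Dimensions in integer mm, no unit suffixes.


translate([187, 262, 0]) cube([111, 111, 1267]);
translate([2474, 262, 0]) cube([111, 111, 1267]);
translate([298, 262, 292]) cube([2176, 111, 63]);
translate([298, 262, 1049]) cube([2176, 111, 63]);
translate([500, 373, 73]) cube([80, 25, 1219]);
translate([782, 373, 73]) cube([80, 25, 1219]);
translate([1064, 373, 73]) cube([80, 25, 1219]);
translate([1346, 373, 73]) cube([80, 25, 1219]);
translate([1628, 373, 73]) cube([80, 25, 1219]);
translate([1910, 373, 73]) cube([80, 25, 1219]);
translate([2192, 373, 73]) cube([80, 25, 1219]);


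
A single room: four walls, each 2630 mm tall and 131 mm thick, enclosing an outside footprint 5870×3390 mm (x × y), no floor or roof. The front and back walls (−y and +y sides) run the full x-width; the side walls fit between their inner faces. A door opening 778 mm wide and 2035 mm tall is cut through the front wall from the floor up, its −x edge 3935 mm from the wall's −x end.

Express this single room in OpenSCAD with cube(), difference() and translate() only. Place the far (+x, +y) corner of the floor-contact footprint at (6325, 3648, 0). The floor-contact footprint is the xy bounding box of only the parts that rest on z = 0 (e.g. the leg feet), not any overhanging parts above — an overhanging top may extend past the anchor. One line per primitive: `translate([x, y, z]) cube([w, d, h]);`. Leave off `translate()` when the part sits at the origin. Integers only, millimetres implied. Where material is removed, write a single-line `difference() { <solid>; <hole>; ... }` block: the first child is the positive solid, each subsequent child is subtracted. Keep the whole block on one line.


difference() { translate([455, 258, 0]) cube([5870, 131, 2630]); translate([4390, 258, 0]) cube([778, 131, 2035]); }
translate([455, 3517, 0]) cube([5870, 131, 2630]);
translate([455, 389, 0]) cube([131, 3128, 2630]);
translate([6194, 389, 0]) cube([131, 3128, 2630]);


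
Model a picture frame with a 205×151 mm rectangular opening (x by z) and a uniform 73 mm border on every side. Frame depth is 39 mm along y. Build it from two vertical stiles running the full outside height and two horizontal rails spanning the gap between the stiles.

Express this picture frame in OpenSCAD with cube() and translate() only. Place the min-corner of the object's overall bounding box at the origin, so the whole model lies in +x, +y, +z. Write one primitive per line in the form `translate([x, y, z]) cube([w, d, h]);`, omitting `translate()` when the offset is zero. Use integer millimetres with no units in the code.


cube([73, 39, 297]);
translate([278, 0, 0]) cube([73, 39, 297]);
translate([73, 0, 0]) cube([205, 39, 73]);
translate([73, 0, 224]) cube([205, 39, 73]);


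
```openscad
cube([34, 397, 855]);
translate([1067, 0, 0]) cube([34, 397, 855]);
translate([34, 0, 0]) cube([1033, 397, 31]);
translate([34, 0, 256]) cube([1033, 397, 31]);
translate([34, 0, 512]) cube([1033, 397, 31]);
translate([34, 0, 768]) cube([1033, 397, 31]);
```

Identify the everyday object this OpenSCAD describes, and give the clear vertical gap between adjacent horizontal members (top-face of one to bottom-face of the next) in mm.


A bookshelf. The clear shelf gap is 225 mm.

Two tall side panels with 4 horizontal boards between them — a bookshelf. The first two shelf undersides are at z = 0 and z = 256; with shelf thickness 31, the clear gap is 256 − 0 − 31 = 225 mm.


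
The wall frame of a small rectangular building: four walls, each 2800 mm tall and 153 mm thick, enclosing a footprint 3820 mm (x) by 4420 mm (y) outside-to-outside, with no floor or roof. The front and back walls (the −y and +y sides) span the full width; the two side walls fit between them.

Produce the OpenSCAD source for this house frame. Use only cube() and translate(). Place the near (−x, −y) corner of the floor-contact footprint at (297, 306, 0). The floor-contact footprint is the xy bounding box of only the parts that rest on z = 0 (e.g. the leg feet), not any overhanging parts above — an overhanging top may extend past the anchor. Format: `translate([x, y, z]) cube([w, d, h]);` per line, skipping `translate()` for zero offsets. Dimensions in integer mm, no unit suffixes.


translate([297, 306, 0]) cube([3820, 153, 2800]);
translate([297, 4573, 0]) cube([3820, 153, 2800]);
translate([297, 459, 0]) cube([153, 4114, 2800]);
translate([3964, 459, 0]) cube([153, 4114, 2800]);


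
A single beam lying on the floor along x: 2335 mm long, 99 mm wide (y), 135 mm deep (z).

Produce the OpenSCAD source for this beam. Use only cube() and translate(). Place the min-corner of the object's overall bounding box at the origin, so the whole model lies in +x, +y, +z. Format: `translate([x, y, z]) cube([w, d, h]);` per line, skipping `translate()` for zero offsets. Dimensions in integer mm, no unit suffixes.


cube([2335, 99, 135]);


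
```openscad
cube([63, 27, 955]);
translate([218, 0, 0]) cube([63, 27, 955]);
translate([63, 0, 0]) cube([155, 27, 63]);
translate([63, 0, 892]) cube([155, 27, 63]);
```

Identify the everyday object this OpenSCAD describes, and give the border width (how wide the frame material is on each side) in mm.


A picture frame. The border width is 63 mm.

Four thin pieces enclosing a rectangular opening — a picture frame. The two full-height stiles are 955 mm tall; the top rail sits at z = 892 and is 63 mm tall, so the border above the opening is 955 − 892 = 63 mm, matching the stile x-width.


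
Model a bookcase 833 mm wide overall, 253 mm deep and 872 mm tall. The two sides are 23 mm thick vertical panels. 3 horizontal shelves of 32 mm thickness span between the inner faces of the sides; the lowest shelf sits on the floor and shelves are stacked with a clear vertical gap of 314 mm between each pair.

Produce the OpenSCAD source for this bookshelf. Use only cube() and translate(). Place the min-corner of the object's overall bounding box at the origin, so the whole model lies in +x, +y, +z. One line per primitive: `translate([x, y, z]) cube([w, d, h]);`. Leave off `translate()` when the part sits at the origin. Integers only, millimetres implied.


cube([23, 253, 872]);
translate([810, 0, 0]) cube([23, 253, 872]);
translate([23, 0, 0]) cube([787, 253, 32]);
translate([23, 0, 346]) cube([787, 253, 32]);
translate([23, 0, 692]) cube([787, 253, 32]);


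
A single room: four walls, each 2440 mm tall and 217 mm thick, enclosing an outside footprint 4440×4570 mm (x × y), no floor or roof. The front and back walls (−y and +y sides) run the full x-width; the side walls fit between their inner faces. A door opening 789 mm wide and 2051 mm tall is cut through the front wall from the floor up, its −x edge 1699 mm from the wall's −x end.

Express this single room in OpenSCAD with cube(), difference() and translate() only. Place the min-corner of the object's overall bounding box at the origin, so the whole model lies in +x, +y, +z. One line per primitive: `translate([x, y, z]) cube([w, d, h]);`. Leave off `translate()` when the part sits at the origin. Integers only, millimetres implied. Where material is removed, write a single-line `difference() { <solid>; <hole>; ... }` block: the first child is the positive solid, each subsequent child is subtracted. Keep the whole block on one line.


difference() { cube([4440, 217, 2440]); translate([1699, 0, 0]) cube([789, 217, 2051]); }
translate([0, 4353, 0]) cube([4440, 217, 2440]);
translate([0, 217, 0]) cube([217, 4136, 2440]);
translate([4223, 217, 0]) cube([217, 4136, 2440]);


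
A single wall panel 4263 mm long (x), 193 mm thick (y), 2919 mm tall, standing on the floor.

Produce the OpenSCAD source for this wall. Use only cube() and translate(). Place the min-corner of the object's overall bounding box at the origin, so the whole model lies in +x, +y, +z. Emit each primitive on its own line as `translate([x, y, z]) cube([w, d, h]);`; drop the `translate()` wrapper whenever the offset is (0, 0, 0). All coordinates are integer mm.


cube([4263, 193, 2919]);


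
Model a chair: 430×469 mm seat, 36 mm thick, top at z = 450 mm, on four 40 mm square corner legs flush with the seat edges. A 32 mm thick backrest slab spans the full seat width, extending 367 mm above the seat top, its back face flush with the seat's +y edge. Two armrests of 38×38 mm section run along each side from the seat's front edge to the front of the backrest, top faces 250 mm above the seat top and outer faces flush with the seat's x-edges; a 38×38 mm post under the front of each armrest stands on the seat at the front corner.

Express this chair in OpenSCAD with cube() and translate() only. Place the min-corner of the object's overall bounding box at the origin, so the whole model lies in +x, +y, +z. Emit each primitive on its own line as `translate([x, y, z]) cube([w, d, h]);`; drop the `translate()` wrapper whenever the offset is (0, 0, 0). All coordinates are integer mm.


translate([0, 0, 414]) cube([430, 469, 36]);
cube([40, 40, 414]);
translate([390, 0, 0]) cube([40, 40, 414]);
translate([0, 429, 0]) cube([40, 40, 414]);
translate([390, 429, 0]) cube([40, 40, 414]);
translate([0, 437, 450]) cube([430, 32, 367]);
translate([0, 0, 662]) cube([38, 437, 38]);
translate([392, 0, 662]) cube([38, 437, 38]);
translate([0, 0, 450]) cube([38, 38, 212]);
translate([392, 0, 450]) cube([38, 38, 212]);


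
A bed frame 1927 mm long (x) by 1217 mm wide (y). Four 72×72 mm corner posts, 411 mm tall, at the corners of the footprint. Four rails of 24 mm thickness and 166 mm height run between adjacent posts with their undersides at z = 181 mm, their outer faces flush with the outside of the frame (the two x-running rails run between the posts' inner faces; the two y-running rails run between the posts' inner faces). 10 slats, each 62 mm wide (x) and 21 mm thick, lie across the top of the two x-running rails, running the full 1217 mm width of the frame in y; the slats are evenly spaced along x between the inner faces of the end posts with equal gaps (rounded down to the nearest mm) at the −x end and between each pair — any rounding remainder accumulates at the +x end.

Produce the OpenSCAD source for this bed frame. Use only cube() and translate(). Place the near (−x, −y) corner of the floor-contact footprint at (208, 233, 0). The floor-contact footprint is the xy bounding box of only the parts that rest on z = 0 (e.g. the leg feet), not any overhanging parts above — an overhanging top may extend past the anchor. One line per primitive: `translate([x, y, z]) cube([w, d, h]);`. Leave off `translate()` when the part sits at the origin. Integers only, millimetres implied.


translate([208, 233, 0]) cube([72, 72, 411]);
translate([208, 1378, 0]) cube([72, 72, 411]);
translate([2063, 233, 0]) cube([72, 72, 411]);
translate([2063, 1378, 0]) cube([72, 72, 411]);
translate([280, 233, 181]) cube([1783, 24, 166]);
translate([280, 1426, 181]) cube([1783, 24, 166]);
translate([208, 305, 181]) cube([24, 1073, 166]);
translate([2111, 305, 181]) cube([24, 1073, 166]);
translate([385, 233, 347]) cube([62, 1217, 21]);
translate([552, 233, 347]) cube([62, 1217, 21]);
translate([719, 233, 347]) cube([62, 1217, 21]);
translate([886, 233, 347]) cube([62, 1217, 21]);
translate([1053, 233, 347]) cube([62, 1217, 21]);
translate([1220, 233, 347]) cube([62, 1217, 21]);
translate([1387, 233, 347]) cube([62, 1217, 21]);
translate([1554, 233, 347]) cube([62, 1217, 21]);
translate([1721, 233, 347]) cube([62, 1217, 21]);
translate([1888, 233, 347]) cube([62, 1217, 21]);


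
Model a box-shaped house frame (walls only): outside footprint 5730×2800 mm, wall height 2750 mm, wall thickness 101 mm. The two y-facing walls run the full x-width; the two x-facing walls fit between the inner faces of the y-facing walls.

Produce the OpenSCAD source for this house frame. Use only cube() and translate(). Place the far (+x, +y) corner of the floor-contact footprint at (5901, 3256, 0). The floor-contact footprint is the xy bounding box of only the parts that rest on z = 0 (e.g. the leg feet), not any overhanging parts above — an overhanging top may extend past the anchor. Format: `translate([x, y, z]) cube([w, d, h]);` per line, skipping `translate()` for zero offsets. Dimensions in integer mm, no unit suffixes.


translate([171, 456, 0]) cube([5730, 101, 2750]);
translate([171, 3155, 0]) cube([5730, 101, 2750]);
translate([171, 557, 0]) cube([101, 2598, 2750]);
translate([5800, 557, 0]) cube([101, 2598, 2750]);


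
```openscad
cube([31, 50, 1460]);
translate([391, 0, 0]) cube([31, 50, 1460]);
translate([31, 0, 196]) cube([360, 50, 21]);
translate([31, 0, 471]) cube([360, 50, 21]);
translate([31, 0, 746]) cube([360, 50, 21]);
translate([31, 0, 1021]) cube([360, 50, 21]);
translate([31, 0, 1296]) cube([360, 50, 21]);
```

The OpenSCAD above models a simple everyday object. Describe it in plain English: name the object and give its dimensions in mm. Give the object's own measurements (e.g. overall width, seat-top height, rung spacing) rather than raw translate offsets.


A straight ladder. Two 31×50 mm vertical rails, 1460 mm tall, stand 422 mm apart (outside-to-outside) with their front faces coplanar on the −y side. 5 rungs, each 50 mm deep and 21 mm tall, span between the inner faces of the rails, front faces flush with the rails. The lowest rung's underside is at z = 196 mm and rungs are spaced 275 mm apart (underside to underside).


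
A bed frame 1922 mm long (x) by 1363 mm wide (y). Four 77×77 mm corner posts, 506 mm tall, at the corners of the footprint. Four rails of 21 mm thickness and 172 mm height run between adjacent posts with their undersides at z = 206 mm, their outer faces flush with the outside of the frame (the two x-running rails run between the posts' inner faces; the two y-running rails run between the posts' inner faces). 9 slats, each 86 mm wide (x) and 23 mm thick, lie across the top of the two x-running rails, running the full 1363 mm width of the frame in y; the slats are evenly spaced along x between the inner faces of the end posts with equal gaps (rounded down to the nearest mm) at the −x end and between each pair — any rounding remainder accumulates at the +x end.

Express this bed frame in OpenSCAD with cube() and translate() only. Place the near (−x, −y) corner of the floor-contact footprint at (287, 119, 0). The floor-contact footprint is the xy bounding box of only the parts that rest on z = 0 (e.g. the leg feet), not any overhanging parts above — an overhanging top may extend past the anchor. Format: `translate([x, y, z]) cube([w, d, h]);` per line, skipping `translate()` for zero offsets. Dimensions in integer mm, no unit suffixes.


translate([287, 119, 0]) cube([77, 77, 506]);
translate([287, 1405, 0]) cube([77, 77, 506]);
translate([2132, 119, 0]) cube([77, 77, 506]);
translate([2132, 1405, 0]) cube([77, 77, 506]);
translate([364, 119, 206]) cube([1768, 21, 172]);
translate([364, 1461, 206]) cube([1768, 21, 172]);
translate([287, 196, 206]) cube([21, 1209, 172]);
translate([2188, 196, 206]) cube([21, 1209, 172]);
translate([463, 119, 378]) cube([86, 1363, 23]);
translate([648, 119, 378]) cube([86, 1363, 23]);
translate([833, 119, 378]) cube([86, 1363, 23]);
translate([1018, 119, 378]) cube([86, 1363, 23]);
translate([1203, 119, 378]) cube([86, 1363, 23]);
translate([1388, 119, 378]) cube([86, 1363, 23]);
translate([1573, 119, 378]) cube([86, 1363, 23]);
translate([1758, 119, 378]) cube([86, 1363, 23]);
translate([1943, 119, 378]) cube([86, 1363, 23]);
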